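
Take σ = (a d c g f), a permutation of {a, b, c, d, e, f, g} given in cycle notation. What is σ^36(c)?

c lies in the 5-cycle (a d c g f).
Since the cycle has length 5, σ^36 acts on it the same as σ^1 (36 mod 5 = 1).
Advancing 1 step from c: c → g.

g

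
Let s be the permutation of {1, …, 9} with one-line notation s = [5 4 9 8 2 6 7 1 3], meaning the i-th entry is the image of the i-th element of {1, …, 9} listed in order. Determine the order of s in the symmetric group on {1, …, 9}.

The disjoint-cycle form of s has cycle lengths 5, 2, 1, 1.
Since disjoint cycles commute, ord(s) = lcm(5, 2) = 10.

10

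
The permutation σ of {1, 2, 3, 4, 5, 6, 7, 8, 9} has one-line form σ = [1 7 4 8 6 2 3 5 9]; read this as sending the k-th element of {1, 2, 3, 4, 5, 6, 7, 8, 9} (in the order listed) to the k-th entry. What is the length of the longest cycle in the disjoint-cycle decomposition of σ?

Decomposing into disjoint cycles gives (2, 7, 3, 4, 8, 5, 6); the longest has length 7.

7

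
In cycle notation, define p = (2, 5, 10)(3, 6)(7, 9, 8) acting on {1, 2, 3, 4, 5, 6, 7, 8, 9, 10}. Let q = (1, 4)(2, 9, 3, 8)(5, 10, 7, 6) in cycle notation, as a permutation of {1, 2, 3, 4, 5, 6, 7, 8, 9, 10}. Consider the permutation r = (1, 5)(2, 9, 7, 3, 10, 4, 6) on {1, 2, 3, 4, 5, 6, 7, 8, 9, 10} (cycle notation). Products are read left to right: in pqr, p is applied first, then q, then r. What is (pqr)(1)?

6

Apply the permutations in order: p(1) = 1, then q(1) = 4, then r(4) = 6. So (pqr)(1) = 6.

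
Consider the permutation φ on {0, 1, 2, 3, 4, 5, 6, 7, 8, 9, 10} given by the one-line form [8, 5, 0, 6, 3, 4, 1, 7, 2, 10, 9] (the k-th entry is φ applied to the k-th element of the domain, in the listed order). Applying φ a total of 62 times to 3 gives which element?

Tracing 3 → 6 → … returns to 3 after 5 steps, so 3 lies in a 5-cycle (1 5 4 3 6).
On a 5-cycle, φ^5 is the identity, so φ^62 = φ^2 there (62 ≡ 2 mod 5).
Stepping 2 places around the cycle: 3 → 6 → 1.

1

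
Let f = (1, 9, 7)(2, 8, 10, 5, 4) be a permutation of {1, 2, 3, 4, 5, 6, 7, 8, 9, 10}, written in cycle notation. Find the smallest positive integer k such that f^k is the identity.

15

The cycle type of f is (5, 3, 1, 1).
Since disjoint cycles commute, ord(f) = lcm(5, 3) = 15.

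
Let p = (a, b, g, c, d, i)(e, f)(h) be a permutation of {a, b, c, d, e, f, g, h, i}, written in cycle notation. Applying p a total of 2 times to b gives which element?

b lies in the 6-cycle (a, b, g, c, d, i).
Advancing 2 steps from b: b → g → c.

c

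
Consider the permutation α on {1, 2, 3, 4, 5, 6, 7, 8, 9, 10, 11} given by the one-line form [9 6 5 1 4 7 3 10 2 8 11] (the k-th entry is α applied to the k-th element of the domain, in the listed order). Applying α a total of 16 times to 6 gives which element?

Tracing 6 → 7 → … returns to 6 after 8 steps, so 6 lies in an 8-cycle (1, 9, 2, 6, 7, 3, 5, 4).
On an 8-cycle, α^8 is the identity, so α^16 = α^0 there (16 ≡ 0 mod 8).
So α^16(6) = 6.

6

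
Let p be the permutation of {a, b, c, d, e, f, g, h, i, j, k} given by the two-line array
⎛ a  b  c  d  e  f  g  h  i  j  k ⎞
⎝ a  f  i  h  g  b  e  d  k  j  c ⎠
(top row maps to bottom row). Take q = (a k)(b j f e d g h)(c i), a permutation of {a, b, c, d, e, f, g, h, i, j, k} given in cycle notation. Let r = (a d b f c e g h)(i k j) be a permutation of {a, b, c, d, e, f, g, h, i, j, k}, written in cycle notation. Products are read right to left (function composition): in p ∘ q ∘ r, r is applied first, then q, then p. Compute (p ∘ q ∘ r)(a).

Chase a: r(a) = d; q(d) = g; p(g) = e. Hence (p ∘ q ∘ r)(a) = e.

e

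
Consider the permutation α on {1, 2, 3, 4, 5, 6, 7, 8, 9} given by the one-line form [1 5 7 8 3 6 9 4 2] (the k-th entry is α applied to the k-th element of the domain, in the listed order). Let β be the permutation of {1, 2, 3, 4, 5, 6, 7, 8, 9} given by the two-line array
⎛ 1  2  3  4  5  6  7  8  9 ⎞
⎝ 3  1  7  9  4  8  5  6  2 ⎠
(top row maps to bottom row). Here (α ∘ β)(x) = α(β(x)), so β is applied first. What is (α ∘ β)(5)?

First apply β: β(5) = 4, then α(4) = 8. Thus (α ∘ β)(5) = 8.

8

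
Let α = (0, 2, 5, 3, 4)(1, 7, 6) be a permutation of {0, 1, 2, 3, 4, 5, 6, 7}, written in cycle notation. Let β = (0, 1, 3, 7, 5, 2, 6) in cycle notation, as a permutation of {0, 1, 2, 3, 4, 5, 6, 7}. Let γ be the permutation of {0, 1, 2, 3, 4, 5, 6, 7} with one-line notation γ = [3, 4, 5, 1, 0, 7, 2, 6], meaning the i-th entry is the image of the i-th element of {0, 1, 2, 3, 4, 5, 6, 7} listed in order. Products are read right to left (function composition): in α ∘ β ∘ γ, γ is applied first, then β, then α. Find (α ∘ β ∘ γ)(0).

(α ∘ β ∘ γ)(0) = α(β(γ(0))). γ(0) = 3, then β(3) = 7, then α(7) = 6, so the result is 6.

6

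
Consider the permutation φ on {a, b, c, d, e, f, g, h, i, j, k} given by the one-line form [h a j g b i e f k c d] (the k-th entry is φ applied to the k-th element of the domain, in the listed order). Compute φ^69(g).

i

Tracing g → e → … returns to g after 9 steps, so g lies in a 9-cycle (a h f i k d g e b).
Since the cycle has length 9, φ^69 acts on it the same as φ^6 (69 mod 9 = 6).
Advancing 6 steps from g: g → e → b → a → h → f → i.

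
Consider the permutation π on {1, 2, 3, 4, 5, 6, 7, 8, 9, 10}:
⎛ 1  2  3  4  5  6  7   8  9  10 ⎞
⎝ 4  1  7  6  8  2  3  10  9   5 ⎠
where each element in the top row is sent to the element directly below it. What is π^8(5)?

Tracing 5 → 8 → … returns to 5 after 3 steps, so 5 lies in a 3-cycle (5, 8, 10).
Since the cycle has length 3, π^8 acts on it the same as π^2 (8 mod 3 = 2).
Stepping 2 places around the cycle: 5 → 8 → 10.

10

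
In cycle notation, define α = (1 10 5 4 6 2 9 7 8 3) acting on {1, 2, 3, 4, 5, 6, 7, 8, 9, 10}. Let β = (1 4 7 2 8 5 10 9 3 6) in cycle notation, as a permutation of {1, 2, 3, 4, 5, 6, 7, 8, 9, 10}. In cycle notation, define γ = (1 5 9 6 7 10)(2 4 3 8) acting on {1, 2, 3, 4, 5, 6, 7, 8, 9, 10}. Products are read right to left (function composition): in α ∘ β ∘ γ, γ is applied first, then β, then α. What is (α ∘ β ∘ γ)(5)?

Apply the permutations in order: γ(5) = 9, then β(9) = 3, then α(3) = 1. So (α ∘ β ∘ γ)(5) = 1.

1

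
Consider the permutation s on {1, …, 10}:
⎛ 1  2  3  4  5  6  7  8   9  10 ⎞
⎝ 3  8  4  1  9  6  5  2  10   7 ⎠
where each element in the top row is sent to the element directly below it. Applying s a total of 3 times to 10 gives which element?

Tracing 10 → 7 → … returns to 10 after 4 steps, so 10 lies in a 4-cycle (5 9 10 7).
Advancing 3 steps from 10: 10 → 7 → 5 → 9.

9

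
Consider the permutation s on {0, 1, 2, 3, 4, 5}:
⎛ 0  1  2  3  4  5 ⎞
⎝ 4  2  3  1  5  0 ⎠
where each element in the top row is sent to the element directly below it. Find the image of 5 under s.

0

The entry below 5 in the array is 0, so s(5) = 0.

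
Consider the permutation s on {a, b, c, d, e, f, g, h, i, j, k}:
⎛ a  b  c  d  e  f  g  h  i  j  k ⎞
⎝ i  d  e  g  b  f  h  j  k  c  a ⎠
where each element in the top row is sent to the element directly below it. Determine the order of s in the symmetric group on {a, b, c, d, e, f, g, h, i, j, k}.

Decomposing into disjoint cycles gives cycle lengths 7, 3, 1.
The order of s is the least common multiple of its cycle lengths: lcm(7, 3) = 21.

21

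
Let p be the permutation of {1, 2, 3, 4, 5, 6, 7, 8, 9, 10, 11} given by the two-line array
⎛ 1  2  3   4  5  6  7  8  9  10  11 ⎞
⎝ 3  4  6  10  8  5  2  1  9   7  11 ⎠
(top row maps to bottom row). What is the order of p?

Decomposing into disjoint cycles gives cycle lengths 5, 4, 1, 1.
The order of p is the least common multiple of its cycle lengths: lcm(5, 4) = 20.

20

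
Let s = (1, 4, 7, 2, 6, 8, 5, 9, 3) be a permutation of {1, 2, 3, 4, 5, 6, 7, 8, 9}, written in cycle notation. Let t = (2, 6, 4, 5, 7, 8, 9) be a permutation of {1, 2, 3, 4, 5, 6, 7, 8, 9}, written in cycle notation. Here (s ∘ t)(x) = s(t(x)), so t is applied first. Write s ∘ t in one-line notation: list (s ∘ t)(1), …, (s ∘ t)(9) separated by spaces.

(s ∘ t)(x) = s(t(x)). Computing each image: s(t(1)) = s(1) = 4, s(t(2)) = s(6) = 8, s(t(3)) = s(3) = 1, s(t(4)) = s(5) = 9, s(t(5)) = s(7) = 2, s(t(6)) = s(4) = 7, s(t(7)) = s(8) = 5, s(t(8)) = s(9) = 3, s(t(9)) = s(2) = 6.
Hence s ∘ t = [4 8 1 9 2 7 5 3 6].

4 8 1 9 2 7 5 3 6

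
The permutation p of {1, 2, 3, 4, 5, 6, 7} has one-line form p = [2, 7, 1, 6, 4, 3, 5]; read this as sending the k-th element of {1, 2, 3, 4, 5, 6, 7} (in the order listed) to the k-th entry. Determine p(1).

1 is element number 1 of the domain, and entry number 1 of the one-line form is 2, so p(1) = 2.

2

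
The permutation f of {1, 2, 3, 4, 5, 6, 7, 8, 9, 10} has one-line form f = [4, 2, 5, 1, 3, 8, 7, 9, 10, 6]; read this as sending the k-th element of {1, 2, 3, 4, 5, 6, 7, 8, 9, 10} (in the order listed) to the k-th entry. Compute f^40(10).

10

Tracing 10 → 6 → … returns to 10 after 4 steps, so 10 lies in a 4-cycle (6 8 9 10).
On a 4-cycle, f^4 is the identity, so f^40 = f^0 there (40 ≡ 0 mod 4).
So f^40(10) = 10.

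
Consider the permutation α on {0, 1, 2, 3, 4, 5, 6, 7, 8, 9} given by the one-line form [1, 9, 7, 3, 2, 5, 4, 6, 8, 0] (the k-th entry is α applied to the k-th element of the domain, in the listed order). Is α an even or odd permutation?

In disjoint-cycle form the cycle lengths are 4, 3, 1, 1, 1.
A cycle is odd iff its length is even; α has 1 even-length cycle, so sgn(α) = (−1)^1 and α is odd.

odd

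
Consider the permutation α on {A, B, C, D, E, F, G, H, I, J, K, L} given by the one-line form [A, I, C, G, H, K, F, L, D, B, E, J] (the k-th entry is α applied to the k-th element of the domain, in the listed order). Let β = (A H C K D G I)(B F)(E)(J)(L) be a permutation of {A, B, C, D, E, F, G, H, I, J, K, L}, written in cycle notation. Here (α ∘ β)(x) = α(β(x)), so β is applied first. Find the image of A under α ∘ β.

β(A) = H, then α(H) = L; composing gives (α ∘ β)(A) = L.

L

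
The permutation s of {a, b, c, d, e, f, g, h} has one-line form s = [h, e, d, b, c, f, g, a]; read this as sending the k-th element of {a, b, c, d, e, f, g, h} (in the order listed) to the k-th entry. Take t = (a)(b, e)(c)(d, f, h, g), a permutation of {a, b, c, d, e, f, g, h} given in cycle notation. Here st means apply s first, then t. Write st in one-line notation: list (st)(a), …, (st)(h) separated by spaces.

g b f e c h d a

(st)(x) = t(s(x)). Computing each image: t(s(a)) = t(h) = g, t(s(b)) = t(e) = b, t(s(c)) = t(d) = f, t(s(d)) = t(b) = e, t(s(e)) = t(c) = c, t(s(f)) = t(f) = h, t(s(g)) = t(g) = d, t(s(h)) = t(a) = a.
Hence st = [g b f e c h d a].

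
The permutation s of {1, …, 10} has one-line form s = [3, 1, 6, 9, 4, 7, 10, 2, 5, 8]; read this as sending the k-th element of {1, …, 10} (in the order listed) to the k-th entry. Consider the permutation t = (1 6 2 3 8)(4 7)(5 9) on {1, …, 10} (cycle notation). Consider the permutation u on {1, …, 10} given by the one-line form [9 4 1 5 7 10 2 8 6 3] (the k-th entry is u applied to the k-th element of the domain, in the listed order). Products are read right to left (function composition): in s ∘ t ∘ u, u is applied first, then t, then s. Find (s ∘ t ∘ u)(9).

1

Chase 9: u(9) = 6; t(6) = 2; s(2) = 1. Hence (s ∘ t ∘ u)(9) = 1.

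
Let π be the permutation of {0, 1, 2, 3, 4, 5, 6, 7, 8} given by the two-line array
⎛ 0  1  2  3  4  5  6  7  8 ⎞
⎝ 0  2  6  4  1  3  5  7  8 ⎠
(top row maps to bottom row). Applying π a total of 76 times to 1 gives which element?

Tracing 1 → 2 → … returns to 1 after 6 steps, so 1 lies in a 6-cycle (1, 2, 6, 5, 3, 4).
Since the cycle has length 6, π^76 acts on it the same as π^4 (76 mod 6 = 4).
Advancing 4 steps from 1: 1 → 2 → 6 → 5 → 3.

3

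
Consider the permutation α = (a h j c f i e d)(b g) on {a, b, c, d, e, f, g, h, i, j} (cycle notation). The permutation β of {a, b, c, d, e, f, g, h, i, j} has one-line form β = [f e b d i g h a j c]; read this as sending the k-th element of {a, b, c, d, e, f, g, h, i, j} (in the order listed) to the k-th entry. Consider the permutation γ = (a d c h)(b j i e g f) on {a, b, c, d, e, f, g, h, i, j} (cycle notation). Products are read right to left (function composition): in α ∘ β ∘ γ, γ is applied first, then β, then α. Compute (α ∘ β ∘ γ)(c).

(α ∘ β ∘ γ)(c) = α(β(γ(c))). γ(c) = h, then β(h) = a, then α(a) = h, so the result is h.

h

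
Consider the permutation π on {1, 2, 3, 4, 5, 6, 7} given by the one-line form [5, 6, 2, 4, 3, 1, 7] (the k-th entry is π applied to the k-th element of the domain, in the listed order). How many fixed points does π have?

2

The fixed points (elements with π(x) = x) are {4, 7}, so there are 2.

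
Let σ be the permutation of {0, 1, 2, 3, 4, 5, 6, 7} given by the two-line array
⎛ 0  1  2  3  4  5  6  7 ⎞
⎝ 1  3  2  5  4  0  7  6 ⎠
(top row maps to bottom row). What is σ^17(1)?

3

Tracing 1 → 3 → … returns to 1 after 4 steps, so 1 lies in a 4-cycle (0 1 3 5).
Powers repeat with period 4 on this cycle, and 17 mod 4 = 1, so σ^17(1) = σ^1(1).
Advancing 1 step from 1: 1 → 3.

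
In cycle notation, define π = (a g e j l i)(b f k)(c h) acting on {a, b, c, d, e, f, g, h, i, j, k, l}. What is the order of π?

6

The disjoint cycles have lengths 6, 3, 2, 1.
Since disjoint cycles commute, ord(π) = lcm(6, 3, 2) = 6.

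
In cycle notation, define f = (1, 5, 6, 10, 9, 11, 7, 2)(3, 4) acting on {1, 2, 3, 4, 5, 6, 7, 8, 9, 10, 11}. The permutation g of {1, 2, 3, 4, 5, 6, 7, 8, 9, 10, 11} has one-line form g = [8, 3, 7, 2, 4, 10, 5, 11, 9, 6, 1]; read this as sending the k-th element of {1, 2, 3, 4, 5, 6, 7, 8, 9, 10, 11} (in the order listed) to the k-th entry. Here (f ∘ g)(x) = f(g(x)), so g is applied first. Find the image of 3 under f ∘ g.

2

First apply g: g(3) = 7, then f(7) = 2. Thus (f ∘ g)(3) = 2.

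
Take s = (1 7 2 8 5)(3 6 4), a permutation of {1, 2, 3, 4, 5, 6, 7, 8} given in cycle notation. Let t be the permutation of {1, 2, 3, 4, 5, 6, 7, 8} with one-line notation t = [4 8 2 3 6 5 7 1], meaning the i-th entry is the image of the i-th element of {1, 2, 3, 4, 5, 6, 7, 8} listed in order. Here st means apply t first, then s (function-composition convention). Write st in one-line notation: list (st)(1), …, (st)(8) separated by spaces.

3 5 8 6 4 1 2 7

(st)(x) = s(t(x)). Computing each image: s(t(1)) = s(4) = 3, s(t(2)) = s(8) = 5, s(t(3)) = s(2) = 8, s(t(4)) = s(3) = 6, s(t(5)) = s(6) = 4, s(t(6)) = s(5) = 1, s(t(7)) = s(7) = 2, s(t(8)) = s(1) = 7.
Hence st = [3 5 8 6 4 1 2 7].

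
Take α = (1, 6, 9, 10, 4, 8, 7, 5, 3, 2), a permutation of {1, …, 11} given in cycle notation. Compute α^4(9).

7

9 lies in the 10-cycle (1, 6, 9, 10, 4, 8, 7, 5, 3, 2).
Advancing 4 steps from 9: 9 → 10 → 4 → 8 → 7.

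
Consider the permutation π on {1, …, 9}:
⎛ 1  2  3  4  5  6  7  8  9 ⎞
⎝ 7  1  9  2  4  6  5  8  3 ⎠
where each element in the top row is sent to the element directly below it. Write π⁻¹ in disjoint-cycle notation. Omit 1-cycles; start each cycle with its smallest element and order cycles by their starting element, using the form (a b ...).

(1 2 4 5 7)(3 9)

First write π in disjoint cycles: (1 7 5 4 2)(3 9).
Reversing each cycle (and rotating so the smallest element leads) gives π⁻¹ = (1 2 4 5 7)(3 9).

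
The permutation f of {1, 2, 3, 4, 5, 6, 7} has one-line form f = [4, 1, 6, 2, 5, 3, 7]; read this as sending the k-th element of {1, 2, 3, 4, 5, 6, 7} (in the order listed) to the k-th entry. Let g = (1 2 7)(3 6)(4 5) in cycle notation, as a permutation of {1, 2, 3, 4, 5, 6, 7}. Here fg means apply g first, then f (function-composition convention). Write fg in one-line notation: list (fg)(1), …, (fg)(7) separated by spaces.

1 7 3 5 2 6 4

For each element, apply g then f: 1 → 2 → 1; 2 → 7 → 7; 3 → 6 → 3; 4 → 5 → 5; 5 → 4 → 2; 6 → 3 → 6; 7 → 1 → 4.
So fg in one-line form is 1 7 3 5 2 6 4.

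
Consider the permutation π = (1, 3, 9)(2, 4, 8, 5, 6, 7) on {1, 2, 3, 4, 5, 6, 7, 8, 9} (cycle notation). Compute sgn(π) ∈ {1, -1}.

The cycle lengths are 6, 3.
A cycle is odd iff its length is even; π has 1 even-length cycle, so sgn(π) = (−1)^1 and π is odd.

-1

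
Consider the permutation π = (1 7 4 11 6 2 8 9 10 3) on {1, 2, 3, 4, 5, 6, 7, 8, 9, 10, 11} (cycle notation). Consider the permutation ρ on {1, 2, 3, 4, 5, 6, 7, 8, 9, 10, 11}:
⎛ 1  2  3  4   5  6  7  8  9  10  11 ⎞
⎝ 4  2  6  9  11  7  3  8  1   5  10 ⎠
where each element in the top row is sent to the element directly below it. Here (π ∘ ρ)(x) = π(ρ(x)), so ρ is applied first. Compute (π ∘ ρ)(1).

ρ(1) = 4, then π(4) = 11; composing gives (π ∘ ρ)(1) = 11.

11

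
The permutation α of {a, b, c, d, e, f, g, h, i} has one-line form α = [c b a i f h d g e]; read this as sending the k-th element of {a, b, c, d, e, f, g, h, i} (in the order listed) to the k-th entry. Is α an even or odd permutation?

even

In disjoint-cycle form the cycle lengths are 6, 2, 1.
A cycle of length ℓ contributes ℓ−1 transpositions, so α is a product of 5 + 1 = 6 transpositions — even.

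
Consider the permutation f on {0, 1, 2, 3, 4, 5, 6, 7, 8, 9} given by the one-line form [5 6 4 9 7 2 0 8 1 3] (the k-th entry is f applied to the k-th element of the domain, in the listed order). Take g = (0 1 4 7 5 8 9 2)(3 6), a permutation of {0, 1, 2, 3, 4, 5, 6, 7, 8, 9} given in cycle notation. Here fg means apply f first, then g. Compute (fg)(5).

First apply f: f(5) = 2, then g(2) = 0. Thus (fg)(5) = 0.

0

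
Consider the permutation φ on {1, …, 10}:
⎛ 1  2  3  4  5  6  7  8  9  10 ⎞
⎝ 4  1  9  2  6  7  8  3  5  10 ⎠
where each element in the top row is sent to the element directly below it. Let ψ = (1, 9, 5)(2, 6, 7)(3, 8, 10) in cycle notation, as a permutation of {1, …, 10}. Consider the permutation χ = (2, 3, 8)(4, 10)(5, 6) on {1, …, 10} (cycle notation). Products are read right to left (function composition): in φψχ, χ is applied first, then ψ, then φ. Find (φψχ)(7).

Chase 7: χ(7) = 7; ψ(7) = 2; φ(2) = 1. Hence (φψχ)(7) = 1.

1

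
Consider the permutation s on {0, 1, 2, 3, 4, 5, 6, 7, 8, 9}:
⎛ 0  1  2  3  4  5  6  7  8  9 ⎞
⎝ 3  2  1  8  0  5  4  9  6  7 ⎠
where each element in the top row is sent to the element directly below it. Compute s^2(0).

Tracing 0 → 3 → … returns to 0 after 5 steps, so 0 lies in a 5-cycle (0, 3, 8, 6, 4).
Stepping 2 places around the cycle: 0 → 3 → 8.

8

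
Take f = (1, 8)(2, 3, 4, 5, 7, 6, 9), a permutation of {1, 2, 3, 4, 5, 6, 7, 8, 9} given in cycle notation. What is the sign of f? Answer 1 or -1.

The cycle lengths are 7, 2.
A cycle of length ℓ contributes ℓ−1 transpositions, so f is a product of 6 + 1 = 7 transpositions — odd.

-1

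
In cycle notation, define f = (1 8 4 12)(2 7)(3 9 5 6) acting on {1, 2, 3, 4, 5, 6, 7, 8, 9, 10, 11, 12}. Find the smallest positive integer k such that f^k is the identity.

The cycle type of f is (4, 4, 2, 1, 1).
The order is lcm(4, 4, 2) = 4.

4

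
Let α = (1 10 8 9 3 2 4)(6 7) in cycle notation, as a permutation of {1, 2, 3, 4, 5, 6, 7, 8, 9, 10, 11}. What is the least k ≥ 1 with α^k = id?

The cycle type of α is (7, 2, 1, 1).
Since disjoint cycles commute, ord(α) = lcm(7, 2) = 14.

14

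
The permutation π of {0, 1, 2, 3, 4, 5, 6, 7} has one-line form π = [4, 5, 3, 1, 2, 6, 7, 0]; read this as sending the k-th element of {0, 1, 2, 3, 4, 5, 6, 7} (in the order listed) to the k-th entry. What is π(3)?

3 is element number 4 of the domain, and entry number 4 of the one-line form is 1, so π(3) = 1.

1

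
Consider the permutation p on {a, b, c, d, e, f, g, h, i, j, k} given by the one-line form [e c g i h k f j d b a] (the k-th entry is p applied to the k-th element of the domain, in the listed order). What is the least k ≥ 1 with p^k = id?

18

Decomposing into disjoint cycles gives cycle lengths 9, 2.
The order of p is the least common multiple of its cycle lengths: lcm(9, 2) = 18.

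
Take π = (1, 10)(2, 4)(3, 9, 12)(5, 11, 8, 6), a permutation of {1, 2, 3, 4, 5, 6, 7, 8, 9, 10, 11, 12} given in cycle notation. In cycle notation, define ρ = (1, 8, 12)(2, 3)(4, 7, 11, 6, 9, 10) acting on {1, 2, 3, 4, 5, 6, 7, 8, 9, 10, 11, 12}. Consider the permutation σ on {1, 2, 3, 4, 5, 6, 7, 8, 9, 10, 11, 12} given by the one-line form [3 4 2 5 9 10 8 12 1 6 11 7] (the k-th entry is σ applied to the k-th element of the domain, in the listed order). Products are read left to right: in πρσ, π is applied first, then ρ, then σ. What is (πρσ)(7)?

Chase 7: π(7) = 7; ρ(7) = 11; σ(11) = 11. Hence (πρσ)(7) = 11.

11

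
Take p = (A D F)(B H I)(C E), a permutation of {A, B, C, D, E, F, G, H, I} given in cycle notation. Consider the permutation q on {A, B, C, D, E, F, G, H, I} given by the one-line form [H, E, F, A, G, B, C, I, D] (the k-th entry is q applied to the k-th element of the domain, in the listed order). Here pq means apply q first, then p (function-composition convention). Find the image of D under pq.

D

q(D) = A, then p(A) = D; composing gives (pq)(D) = D.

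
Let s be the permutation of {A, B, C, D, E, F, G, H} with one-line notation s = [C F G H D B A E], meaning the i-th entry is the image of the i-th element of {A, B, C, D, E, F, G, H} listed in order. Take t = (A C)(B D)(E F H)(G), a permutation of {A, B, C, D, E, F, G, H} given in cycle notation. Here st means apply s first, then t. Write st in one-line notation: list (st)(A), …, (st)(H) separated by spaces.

A H G E B D C F

For each element, apply s then t: A → C → A; B → F → H; C → G → G; D → H → E; E → D → B; F → B → D; G → A → C; H → E → F.
So st in one-line form is A H G E B D C F.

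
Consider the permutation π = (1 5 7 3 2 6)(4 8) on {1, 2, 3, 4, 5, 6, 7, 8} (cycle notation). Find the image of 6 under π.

1

Within (1 5 7 3 2 6), 6 ↦ 1.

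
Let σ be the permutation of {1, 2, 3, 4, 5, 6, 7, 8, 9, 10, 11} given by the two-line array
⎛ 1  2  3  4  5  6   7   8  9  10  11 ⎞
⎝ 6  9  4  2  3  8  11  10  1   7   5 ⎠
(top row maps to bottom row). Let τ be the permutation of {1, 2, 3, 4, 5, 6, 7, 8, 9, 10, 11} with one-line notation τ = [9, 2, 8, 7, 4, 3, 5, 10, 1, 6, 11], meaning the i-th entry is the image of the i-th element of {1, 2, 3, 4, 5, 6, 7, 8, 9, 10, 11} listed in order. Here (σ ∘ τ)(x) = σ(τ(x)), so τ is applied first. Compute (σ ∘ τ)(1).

First apply τ: τ(1) = 9, then σ(9) = 1. Thus (σ ∘ τ)(1) = 1.

1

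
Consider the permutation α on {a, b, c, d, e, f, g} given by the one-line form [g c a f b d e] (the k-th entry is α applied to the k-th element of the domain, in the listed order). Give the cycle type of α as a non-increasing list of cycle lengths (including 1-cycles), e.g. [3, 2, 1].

The disjoint cycles are (a, g, e, b, c)(d, f), with lengths 5, 2 in non-increasing order.

[5, 2]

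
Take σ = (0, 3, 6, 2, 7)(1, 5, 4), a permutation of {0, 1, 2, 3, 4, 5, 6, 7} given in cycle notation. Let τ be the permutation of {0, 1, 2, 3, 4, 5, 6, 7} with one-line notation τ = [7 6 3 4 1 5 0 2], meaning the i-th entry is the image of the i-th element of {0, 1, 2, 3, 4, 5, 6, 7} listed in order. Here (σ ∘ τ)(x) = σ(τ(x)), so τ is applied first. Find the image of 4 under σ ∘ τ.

(σ ∘ τ)(4) = σ(τ(4)). τ(4) = 1, then σ(1) = 5. So (σ ∘ τ)(4) = 5.

5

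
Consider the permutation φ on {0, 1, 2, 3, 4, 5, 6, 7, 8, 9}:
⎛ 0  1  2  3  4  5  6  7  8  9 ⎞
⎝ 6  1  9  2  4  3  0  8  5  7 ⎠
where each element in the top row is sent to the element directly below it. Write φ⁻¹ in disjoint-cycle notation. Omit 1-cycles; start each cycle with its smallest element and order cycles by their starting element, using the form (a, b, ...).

(0, 6)(2, 3, 5, 8, 7, 9)

First write φ in disjoint cycles: (0, 6)(2, 9, 7, 8, 5, 3).
Reversing each cycle (and rotating so the smallest element leads) gives φ⁻¹ = (0, 6)(2, 3, 5, 8, 7, 9).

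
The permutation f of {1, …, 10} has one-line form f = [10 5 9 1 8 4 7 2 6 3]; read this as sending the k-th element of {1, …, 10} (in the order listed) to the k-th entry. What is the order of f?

6

Writing f as disjoint cycles, the cycle lengths are 6, 3, 1.
The order is lcm(6, 3) = 6.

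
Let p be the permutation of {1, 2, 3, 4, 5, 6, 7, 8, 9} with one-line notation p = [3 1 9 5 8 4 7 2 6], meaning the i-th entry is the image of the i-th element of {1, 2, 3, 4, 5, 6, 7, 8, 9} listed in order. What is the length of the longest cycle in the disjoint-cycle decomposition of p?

Decomposing into disjoint cycles gives (1 3 9 6 4 5 8 2); the longest has length 8.

8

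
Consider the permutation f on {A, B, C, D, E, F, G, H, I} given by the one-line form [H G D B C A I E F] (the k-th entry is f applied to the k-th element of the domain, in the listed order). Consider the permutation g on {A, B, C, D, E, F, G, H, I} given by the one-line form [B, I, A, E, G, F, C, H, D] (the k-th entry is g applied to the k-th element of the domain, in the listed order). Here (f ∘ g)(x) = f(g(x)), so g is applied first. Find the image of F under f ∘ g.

(f ∘ g)(F) = f(g(F)). g(F) = F, then f(F) = A. So (f ∘ g)(F) = A.

A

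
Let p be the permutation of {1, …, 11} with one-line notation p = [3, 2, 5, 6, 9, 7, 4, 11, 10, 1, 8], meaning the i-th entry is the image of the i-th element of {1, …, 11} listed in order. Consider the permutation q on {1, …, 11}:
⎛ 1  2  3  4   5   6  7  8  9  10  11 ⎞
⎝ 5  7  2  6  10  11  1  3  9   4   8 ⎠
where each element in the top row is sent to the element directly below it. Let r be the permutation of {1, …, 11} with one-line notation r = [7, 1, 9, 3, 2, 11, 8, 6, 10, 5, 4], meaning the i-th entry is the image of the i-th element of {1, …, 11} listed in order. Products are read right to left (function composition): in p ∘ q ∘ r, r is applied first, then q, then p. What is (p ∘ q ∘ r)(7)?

Apply the permutations in order: r(7) = 8, then q(8) = 3, then p(3) = 5. So (p ∘ q ∘ r)(7) = 5.

5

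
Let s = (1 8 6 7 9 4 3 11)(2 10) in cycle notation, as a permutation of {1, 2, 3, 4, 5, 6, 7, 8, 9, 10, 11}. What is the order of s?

The cycle type of s is (8, 2, 1).
The order of s is the least common multiple of its cycle lengths: lcm(8, 2) = 8.

8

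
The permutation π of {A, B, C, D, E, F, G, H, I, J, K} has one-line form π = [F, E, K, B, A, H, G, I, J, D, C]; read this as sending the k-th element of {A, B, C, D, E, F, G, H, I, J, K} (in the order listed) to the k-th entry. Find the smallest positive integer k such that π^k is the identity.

8

The disjoint-cycle form of π has cycle lengths 8, 2, 1.
Since disjoint cycles commute, ord(π) = lcm(8, 2) = 8.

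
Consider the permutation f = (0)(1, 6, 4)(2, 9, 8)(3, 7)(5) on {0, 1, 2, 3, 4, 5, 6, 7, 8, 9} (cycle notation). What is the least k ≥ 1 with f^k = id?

6

The cycle type of f is (3, 3, 2, 1, 1).
Since disjoint cycles commute, ord(f) = lcm(3, 3, 2) = 6.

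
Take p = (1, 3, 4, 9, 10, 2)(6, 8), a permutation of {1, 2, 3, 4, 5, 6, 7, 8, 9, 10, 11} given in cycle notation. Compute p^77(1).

1 lies in the 6-cycle (1, 3, 4, 9, 10, 2).
On a 6-cycle, p^6 is the identity, so p^77 = p^5 there (77 ≡ 5 mod 6).
Advancing 5 steps from 1: 1 → 3 → 4 → 9 → 10 → 2.

2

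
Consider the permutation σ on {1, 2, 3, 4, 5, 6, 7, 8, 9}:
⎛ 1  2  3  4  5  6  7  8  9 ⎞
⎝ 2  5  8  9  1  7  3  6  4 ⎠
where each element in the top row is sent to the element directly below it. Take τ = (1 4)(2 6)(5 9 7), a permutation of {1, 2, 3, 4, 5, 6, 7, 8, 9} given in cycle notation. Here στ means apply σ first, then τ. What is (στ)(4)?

7

σ(4) = 9, then τ(9) = 7; composing gives (στ)(4) = 7.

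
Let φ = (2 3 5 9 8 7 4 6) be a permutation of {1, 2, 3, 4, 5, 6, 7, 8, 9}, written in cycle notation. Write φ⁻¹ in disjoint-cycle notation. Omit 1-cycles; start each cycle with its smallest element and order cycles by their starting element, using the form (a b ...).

Inverting a permutation written in cycle notation just reverses the order within every cycle.
After reversing and putting each cycle's least element first, φ⁻¹ = (2 6 4 7 8 9 5 3).

(2 6 4 7 8 9 5 3)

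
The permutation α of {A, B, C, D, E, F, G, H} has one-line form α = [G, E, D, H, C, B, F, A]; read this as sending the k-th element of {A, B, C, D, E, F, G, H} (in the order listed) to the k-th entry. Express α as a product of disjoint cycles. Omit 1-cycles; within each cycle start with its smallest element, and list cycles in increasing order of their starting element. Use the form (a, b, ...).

From A: A → G → F → B → E → C → D → H → A, closing the cycle (A, G, F, B, E, C, D, H).
Continuing from each remaining unvisited element yields (A, G, F, B, E, C, D, H).

(A, G, F, B, E, C, D, H)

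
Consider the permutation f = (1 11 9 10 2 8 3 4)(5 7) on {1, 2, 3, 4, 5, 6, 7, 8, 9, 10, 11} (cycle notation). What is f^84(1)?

2

1 lies in the 8-cycle (1 11 9 10 2 8 3 4).
On an 8-cycle, f^8 is the identity, so f^84 = f^4 there (84 ≡ 4 mod 8).
Advancing 4 steps from 1: 1 → 11 → 9 → 10 → 2.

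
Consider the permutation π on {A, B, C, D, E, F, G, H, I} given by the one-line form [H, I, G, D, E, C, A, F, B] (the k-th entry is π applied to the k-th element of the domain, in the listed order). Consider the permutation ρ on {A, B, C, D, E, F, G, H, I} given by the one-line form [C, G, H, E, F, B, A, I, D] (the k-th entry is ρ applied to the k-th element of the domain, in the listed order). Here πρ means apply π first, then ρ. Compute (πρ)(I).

π(I) = B, then ρ(B) = G; composing gives (πρ)(I) = G.

G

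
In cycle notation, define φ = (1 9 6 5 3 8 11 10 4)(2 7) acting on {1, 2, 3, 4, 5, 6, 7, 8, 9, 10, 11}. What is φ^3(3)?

10

3 lies in the 9-cycle (1 9 6 5 3 8 11 10 4).
Stepping 3 places around the cycle: 3 → 8 → 11 → 10.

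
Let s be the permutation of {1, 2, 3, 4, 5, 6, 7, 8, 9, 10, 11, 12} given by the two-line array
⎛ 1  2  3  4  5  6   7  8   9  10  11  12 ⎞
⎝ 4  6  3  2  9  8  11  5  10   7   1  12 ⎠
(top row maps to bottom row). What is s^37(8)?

Tracing 8 → 5 → … returns to 8 after 10 steps, so 8 lies in a 10-cycle (1, 4, 2, 6, 8, 5, 9, 10, 7, 11).
Since the cycle has length 10, s^37 acts on it the same as s^7 (37 mod 10 = 7).
Stepping 7 places around the cycle: 8 → 5 → 9 → 10 → 7 → 11 → 1 → 4.

4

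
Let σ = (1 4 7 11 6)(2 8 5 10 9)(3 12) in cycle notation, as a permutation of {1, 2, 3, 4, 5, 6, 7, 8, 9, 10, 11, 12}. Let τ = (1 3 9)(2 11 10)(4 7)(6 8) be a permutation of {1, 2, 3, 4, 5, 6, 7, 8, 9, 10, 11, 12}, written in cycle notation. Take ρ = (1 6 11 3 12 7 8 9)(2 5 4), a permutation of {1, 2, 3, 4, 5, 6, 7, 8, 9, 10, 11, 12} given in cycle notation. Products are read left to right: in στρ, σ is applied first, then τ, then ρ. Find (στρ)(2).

11

(στρ)(2) = ρ(τ(σ(2))). σ(2) = 8, then τ(8) = 6, then ρ(6) = 11, so the result is 11.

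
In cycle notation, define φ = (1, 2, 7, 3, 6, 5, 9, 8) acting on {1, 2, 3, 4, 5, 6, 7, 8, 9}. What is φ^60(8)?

3

8 lies in the 8-cycle (1, 2, 7, 3, 6, 5, 9, 8).
Since the cycle has length 8, φ^60 acts on it the same as φ^4 (60 mod 8 = 4).
Stepping 4 places around the cycle: 8 → 1 → 2 → 7 → 3.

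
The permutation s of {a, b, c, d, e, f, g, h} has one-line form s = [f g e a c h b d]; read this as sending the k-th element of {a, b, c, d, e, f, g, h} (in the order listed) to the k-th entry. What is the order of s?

4

Decomposing into disjoint cycles gives cycle lengths 4, 2, 2.
The order of s is the least common multiple of its cycle lengths: lcm(4, 2, 2) = 4.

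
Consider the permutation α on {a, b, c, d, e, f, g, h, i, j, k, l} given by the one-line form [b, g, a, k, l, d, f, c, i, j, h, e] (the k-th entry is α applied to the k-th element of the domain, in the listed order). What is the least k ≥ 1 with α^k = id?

Writing α as disjoint cycles, the cycle lengths are 8, 2, 1, 1.
The order of α is the least common multiple of its cycle lengths: lcm(8, 2) = 8.

8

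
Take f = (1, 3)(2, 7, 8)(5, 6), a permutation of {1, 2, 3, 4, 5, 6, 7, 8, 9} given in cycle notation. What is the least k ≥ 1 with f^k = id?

The cycle type of f is (3, 2, 2, 1, 1).
Since disjoint cycles commute, ord(f) = lcm(3, 2, 2) = 6.

6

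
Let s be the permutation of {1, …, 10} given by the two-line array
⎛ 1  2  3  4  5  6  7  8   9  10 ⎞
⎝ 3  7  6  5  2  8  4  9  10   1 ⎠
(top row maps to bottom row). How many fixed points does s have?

No element satisfies s(x) = x, so there are 0 fixed points.

0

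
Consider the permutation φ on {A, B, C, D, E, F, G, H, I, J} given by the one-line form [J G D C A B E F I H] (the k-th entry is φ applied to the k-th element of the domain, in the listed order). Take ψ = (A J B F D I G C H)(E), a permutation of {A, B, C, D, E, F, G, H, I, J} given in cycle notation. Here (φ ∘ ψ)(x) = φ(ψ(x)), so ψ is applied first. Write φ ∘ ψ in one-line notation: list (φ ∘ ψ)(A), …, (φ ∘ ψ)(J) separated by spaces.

Chase each element through ψ then φ: A → J → H; B → F → B; C → H → F; D → I → I; E → E → A; F → D → C; G → C → D; H → A → J; I → G → E; J → B → G.
So φ ∘ ψ in one-line form is H B F I A C D J E G.

H B F I A C D J E G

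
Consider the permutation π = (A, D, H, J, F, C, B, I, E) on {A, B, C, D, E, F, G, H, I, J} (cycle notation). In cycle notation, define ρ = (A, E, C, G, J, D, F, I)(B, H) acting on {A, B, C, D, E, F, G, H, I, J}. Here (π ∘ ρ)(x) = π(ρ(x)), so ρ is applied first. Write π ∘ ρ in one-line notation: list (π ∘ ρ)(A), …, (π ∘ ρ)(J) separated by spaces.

(π ∘ ρ)(x) = π(ρ(x)). Computing each image: π(ρ(A)) = π(E) = A, π(ρ(B)) = π(H) = J, π(ρ(C)) = π(G) = G, π(ρ(D)) = π(F) = C, π(ρ(E)) = π(C) = B, π(ρ(F)) = π(I) = E, π(ρ(G)) = π(J) = F, π(ρ(H)) = π(B) = I, π(ρ(I)) = π(A) = D, π(ρ(J)) = π(D) = H.
Hence π ∘ ρ = [A J G C B E F I D H].

A J G C B E F I D H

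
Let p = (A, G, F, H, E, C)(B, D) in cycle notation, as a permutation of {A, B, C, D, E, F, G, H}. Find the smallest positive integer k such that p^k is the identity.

6

The disjoint cycles have lengths 6, 2.
The order is lcm(6, 2) = 6.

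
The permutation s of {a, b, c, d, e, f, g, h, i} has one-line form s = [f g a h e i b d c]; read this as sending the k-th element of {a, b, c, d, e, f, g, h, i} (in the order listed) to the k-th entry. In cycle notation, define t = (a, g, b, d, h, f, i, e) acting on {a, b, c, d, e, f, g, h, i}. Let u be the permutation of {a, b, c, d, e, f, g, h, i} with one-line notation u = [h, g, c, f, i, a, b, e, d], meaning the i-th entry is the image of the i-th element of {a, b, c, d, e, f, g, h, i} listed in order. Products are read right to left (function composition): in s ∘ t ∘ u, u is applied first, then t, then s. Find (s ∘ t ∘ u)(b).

(s ∘ t ∘ u)(b) = s(t(u(b))). u(b) = g, then t(g) = b, then s(b) = g, so the result is g.

g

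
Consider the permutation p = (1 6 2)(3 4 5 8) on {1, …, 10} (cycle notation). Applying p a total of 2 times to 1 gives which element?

1 lies in the 3-cycle (1 6 2).
Advancing 2 steps from 1: 1 → 6 → 2.

2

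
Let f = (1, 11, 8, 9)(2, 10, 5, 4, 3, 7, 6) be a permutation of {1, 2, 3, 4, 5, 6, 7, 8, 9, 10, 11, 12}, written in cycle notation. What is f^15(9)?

9 lies in the 4-cycle (1, 11, 8, 9).
Since the cycle has length 4, f^15 acts on it the same as f^3 (15 mod 4 = 3).
Advancing 3 steps from 9: 9 → 1 → 11 → 8.

8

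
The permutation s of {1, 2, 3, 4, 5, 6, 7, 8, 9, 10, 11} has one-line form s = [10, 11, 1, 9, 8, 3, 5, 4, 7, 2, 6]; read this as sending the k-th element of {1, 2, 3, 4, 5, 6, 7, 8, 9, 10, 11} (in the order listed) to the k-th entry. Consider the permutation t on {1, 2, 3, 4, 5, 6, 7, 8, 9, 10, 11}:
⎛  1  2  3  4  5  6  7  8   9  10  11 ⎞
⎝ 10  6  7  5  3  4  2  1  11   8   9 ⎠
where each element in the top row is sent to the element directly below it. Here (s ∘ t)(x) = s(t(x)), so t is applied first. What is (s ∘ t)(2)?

First apply t: t(2) = 6, then s(6) = 3. Thus (s ∘ t)(2) = 3.

3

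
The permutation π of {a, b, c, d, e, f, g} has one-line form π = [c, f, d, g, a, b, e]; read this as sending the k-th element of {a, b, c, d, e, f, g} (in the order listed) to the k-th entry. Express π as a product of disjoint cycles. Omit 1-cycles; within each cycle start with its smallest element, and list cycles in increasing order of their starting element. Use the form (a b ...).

Start at a and follow images: a → c → d → g → e → a, giving the cycle (a c d g e).
Repeating from the next unused element and collecting all non-trivial cycles gives (a c d g e)(b f).

(a c d g e)(b f)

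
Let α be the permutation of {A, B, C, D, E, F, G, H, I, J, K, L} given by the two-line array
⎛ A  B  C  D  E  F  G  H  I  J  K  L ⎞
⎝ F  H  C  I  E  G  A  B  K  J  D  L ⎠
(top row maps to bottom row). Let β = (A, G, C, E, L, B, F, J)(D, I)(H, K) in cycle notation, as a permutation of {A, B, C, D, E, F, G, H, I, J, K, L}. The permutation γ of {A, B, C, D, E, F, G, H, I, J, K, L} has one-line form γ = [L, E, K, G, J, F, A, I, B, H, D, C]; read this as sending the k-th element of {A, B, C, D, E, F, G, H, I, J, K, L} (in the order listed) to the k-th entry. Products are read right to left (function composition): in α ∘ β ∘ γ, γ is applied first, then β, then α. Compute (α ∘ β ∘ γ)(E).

F

Chase E: γ(E) = J; β(J) = A; α(A) = F. Hence (α ∘ β ∘ γ)(E) = F.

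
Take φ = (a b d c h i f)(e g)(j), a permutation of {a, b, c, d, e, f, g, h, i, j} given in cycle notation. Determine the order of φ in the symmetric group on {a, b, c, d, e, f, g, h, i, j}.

14

The cycle type of φ is (7, 2, 1).
Since disjoint cycles commute, ord(φ) = lcm(7, 2) = 14.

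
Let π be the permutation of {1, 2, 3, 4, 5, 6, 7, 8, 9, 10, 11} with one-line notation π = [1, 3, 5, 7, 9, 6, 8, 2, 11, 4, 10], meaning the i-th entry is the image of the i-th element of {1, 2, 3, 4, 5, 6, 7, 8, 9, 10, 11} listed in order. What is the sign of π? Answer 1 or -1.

1

In disjoint-cycle form the cycle lengths are 9, 1, 1.
A cycle is odd iff its length is even; π has 0 even-length cycles, so sgn(π) = (−1)^0 and π is even.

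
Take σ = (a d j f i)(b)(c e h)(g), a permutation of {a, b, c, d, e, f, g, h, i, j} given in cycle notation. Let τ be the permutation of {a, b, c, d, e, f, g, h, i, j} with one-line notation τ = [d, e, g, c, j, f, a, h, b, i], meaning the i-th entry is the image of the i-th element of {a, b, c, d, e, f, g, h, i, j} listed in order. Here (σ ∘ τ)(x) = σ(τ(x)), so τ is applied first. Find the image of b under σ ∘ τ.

First apply τ: τ(b) = e, then σ(e) = h. Thus (σ ∘ τ)(b) = h.

h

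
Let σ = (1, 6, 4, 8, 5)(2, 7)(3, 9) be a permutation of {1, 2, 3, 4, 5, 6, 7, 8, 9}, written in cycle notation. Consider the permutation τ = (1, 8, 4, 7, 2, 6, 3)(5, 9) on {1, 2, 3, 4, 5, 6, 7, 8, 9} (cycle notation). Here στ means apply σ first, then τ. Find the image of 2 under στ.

2

First apply σ: σ(2) = 7, then τ(7) = 2. Thus (στ)(2) = 2.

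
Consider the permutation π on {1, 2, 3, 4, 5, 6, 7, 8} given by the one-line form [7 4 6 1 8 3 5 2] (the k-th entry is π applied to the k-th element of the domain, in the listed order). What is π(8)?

2

8 is element number 8 of the domain, and entry number 8 of the one-line form is 2, so π(8) = 2.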